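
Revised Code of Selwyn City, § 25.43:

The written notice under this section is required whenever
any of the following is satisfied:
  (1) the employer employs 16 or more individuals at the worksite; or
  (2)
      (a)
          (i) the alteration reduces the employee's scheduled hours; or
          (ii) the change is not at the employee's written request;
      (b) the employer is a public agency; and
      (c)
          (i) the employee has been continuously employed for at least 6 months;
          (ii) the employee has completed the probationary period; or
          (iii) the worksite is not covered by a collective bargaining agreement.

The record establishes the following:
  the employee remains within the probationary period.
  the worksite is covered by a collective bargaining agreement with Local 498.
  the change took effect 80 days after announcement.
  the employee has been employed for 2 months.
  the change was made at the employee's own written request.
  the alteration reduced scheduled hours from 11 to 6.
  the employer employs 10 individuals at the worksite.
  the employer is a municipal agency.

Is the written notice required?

(1) ≥ 16 at site — not met.
(i) hours reduced — met.
(ii) not employee-requested — not satisfied.
So (a) is satisfied (T OR F).
(b) public agency — satisfied.
(i) tenure ≥ 6 mo. — fails.
(ii) past probation — fails.
(iii) no CBA — fails.
(c): F OR F OR F → false.
(2): T AND T AND F → false.
So Overall is not satisfied (F OR F).

No — not required.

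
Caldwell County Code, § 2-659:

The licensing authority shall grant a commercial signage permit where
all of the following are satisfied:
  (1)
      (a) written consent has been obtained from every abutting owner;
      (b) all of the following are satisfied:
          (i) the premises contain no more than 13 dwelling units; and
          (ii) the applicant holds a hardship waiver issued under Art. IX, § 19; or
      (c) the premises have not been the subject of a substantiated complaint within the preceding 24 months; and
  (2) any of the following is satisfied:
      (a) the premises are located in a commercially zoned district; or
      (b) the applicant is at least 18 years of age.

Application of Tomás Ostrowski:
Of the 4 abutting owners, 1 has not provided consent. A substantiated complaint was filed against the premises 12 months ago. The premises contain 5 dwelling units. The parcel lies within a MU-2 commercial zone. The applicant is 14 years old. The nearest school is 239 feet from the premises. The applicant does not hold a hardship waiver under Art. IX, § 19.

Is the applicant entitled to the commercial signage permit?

(a) all abutters consent — not met.
(i) ≤ 13 units — satisfied.
(ii) hardship waiver — fails.
(b): T AND F → false.
(c) no complaint in 24 mo. — not met.
(1) = F OR F OR F = false.
(a) commercially zoned — met.
(b) age ≥ 18 — not satisfied.
(2): T OR F → true.
So Overall is not satisfied (F AND T).

No — denied.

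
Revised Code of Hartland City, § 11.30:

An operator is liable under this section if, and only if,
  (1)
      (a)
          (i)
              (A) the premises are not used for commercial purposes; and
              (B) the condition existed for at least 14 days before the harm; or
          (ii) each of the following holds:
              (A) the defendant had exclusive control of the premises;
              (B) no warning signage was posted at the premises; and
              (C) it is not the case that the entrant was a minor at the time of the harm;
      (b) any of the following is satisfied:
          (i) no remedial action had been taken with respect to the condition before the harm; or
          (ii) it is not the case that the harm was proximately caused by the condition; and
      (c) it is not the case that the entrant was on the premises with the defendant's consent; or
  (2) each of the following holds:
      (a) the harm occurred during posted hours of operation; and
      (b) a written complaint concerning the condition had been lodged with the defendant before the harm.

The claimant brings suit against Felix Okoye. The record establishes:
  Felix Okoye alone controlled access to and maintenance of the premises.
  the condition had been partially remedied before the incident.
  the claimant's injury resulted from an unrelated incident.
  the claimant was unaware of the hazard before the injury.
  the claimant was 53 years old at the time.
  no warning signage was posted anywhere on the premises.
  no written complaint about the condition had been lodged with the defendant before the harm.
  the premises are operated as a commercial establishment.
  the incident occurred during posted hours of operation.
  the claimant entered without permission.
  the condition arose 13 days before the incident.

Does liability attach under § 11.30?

(A) not (commercial use) — not met.
(B) condition ≥14 days old — fails.
(i): F AND F → false.
(A) exclusive control — holds.
(B) no signage posted — holds.
(C) not (entrant a minor) — satisfied.
(ii) = T AND T AND T = true.
So (a) is satisfied (F OR T).
(i) no remedial action — not met.
(ii) not (proximate cause) — met.
So (b) is satisfied (F OR T).
(c) not (consent to enter) — met.
(1): T AND T AND T → true.
(a) during posted hours — met.
(b) complaint lodged — fails.
(2): T AND F → false.
Overall = T OR F = true.

Yes — liable.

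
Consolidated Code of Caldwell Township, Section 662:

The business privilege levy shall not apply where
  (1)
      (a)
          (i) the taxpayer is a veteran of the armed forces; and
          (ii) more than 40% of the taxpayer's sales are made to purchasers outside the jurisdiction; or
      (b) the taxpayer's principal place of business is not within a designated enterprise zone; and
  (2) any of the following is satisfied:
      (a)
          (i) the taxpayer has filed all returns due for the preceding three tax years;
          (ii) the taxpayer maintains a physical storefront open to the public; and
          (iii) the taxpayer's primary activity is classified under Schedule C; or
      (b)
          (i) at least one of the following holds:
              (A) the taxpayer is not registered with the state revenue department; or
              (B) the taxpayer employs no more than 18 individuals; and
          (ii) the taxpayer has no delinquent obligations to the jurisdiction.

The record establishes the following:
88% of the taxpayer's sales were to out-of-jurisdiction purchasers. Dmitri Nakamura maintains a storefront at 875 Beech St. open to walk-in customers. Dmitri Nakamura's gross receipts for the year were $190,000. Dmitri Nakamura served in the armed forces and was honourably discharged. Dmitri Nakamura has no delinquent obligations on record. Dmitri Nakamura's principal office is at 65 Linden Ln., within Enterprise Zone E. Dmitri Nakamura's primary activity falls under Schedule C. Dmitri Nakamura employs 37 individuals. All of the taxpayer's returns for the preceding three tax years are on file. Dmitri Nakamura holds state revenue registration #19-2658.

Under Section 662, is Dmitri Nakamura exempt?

Yes — exempt.

(i) veteran — holds.
(ii) >40% out-of-jur. sales — satisfied.
So (a) is satisfied (T AND T).
(b) not (in enterprise zone) — not satisfied.
(1): T OR F → true.
(i) returns current — holds.
(ii) has storefront — satisfied.
(iii) Schedule C activity — met.
(a) = T AND T AND T = true.
(A) not (state-registered) — not met.
(B) ≤ 18 employees — fails.
So (i) is not satisfied (F OR F).
(ii) no delinquency — met.
So (b) is not satisfied (F AND T).
(2) = T OR F = true.
So Overall is satisfied (T AND T).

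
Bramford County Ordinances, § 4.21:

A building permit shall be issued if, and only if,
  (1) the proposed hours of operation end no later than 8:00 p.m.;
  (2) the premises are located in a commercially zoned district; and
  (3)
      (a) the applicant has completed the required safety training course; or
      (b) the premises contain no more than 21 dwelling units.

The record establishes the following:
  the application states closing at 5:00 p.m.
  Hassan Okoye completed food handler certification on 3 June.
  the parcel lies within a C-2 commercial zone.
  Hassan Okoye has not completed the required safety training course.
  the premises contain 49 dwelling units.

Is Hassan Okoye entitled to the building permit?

No — denied.

(1) closes by 8 p.m. — satisfied.
(2) commercially zoned — holds.
(a) safety training — not met.
(b) ≤ 21 units — fails.
(3): F OR F → false.
So Overall is not satisfied (T AND T AND F).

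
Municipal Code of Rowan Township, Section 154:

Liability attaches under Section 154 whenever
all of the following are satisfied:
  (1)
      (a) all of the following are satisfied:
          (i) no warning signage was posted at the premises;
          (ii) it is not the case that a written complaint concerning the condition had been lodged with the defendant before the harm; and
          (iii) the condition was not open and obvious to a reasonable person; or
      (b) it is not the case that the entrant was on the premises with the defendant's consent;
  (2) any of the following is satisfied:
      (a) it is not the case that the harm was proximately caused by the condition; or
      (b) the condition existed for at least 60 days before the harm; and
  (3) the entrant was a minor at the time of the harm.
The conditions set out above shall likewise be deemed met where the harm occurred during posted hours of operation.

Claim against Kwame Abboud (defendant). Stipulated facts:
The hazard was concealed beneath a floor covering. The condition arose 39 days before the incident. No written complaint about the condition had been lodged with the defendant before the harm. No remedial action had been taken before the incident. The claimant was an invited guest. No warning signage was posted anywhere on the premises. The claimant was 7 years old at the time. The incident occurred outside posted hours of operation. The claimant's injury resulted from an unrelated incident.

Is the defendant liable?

(i) no signage posted — satisfied.
(ii) not (complaint lodged) — met.
(iii) not open/obvious — met.
(a) = T AND T AND T = true.
(b) not (consent to enter) — not satisfied.
So (1) is satisfied (T OR F).
(a) not (proximate cause) — satisfied.
(b) condition ≥60 days old — fails.
(2): T OR F → true.
(3) entrant a minor — satisfied.
Overall = T AND T AND T = true.
Exception (during posted hours) — not satisfied.
Result: main true OR exception false → true.

Yes — liable.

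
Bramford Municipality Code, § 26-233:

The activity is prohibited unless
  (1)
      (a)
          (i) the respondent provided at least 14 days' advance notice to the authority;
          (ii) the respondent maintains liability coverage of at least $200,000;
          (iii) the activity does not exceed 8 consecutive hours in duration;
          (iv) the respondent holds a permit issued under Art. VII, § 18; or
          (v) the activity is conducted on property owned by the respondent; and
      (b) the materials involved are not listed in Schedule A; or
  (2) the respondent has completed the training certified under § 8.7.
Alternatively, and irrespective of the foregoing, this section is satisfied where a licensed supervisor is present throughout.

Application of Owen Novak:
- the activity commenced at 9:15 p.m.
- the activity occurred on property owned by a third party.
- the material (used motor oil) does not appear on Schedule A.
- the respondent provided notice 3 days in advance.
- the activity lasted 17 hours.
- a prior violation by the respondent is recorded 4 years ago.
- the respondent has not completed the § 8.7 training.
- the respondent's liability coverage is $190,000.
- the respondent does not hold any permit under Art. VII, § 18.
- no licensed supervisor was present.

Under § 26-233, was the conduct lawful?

No — unlawful.

(i) ≥14 days' notice — not satisfied.
(ii) coverage ≥ $200,000 — fails.
(iii) ≤ 8 hrs duration — not met.
(iv) holds permit — not satisfied.
(v) own property — not met.
(a) = F OR F OR F OR F OR F = false.
(b) not (Schedule A material) — met.
(1) = F AND T = false.
(2) training certified — fails.
So Overall is not satisfied (F OR F).
Exception (supervisor present) — not satisfied.
Result: main false OR exception false → false.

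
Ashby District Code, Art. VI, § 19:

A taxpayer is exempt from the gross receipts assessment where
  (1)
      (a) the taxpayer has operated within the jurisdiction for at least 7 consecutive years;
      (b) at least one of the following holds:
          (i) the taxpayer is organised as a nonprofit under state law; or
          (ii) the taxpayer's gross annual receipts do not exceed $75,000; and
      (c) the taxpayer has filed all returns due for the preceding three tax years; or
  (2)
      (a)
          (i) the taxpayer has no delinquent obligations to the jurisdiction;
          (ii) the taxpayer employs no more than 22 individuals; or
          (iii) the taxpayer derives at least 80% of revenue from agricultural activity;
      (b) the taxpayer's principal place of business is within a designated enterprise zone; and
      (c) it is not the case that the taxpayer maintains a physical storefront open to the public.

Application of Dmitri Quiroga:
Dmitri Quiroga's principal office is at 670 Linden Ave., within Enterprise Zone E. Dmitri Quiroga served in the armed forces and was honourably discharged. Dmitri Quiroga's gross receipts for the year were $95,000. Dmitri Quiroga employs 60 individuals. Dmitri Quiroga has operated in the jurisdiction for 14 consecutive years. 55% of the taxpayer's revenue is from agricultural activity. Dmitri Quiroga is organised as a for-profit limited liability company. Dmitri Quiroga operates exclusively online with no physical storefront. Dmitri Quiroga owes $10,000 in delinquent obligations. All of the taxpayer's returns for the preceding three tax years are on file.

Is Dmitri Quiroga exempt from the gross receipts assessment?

(a) ≥ 7 yrs in jurisdiction — met.
(i) nonprofit — not satisfied.
(ii) receipts ≤ $75,000 — not satisfied.
(b): F OR F → false.
(c) returns current — met.
(1): T AND F AND T → false.
(i) no delinquency — not satisfied.
(ii) ≤ 22 employees — fails.
(iii) ≥80% agricultural — not satisfied.
So (a) is not satisfied (F OR F OR F).
(b) in enterprise zone — satisfied.
(c) not (has storefront) — met.
(2): F AND T AND T → false.
Overall: F OR F → false.

No — not exempt.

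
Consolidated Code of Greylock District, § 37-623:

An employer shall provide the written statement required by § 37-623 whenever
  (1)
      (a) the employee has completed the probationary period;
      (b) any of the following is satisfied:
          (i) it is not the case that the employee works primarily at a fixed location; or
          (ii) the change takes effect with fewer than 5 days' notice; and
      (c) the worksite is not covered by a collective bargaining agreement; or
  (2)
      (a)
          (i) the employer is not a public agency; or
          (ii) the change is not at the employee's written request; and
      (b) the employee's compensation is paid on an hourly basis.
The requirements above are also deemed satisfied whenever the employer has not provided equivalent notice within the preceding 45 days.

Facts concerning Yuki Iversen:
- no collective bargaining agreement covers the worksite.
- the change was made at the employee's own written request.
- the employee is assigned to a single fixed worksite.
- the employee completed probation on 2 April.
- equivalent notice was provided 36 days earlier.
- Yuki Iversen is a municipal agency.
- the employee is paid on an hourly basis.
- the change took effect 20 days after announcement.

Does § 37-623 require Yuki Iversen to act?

(a) past probation — satisfied.
(i) not (fixed location) — not met.
(ii) < 5 days' notice — fails.
(b) = F OR F = false.
(c) no CBA — holds.
(1): T AND F AND T → false.
(i) not (public agency) — fails.
(ii) not employee-requested — not satisfied.
So (a) is not satisfied (F OR F).
(b) hourly-paid — holds.
(2): F AND T → false.
Overall: F OR F → false.
Exception (no recent notice) — not satisfied.
Result: main false OR exception false → false.

No — not required.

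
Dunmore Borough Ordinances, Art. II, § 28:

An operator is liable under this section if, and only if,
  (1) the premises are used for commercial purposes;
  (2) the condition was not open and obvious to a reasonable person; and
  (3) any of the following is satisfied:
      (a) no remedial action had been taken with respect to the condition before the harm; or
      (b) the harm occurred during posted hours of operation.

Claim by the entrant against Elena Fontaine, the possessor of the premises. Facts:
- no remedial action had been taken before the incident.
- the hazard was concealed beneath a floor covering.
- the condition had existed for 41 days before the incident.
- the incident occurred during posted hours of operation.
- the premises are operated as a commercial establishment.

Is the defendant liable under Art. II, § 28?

(1) commercial use — holds.
(2) not open/obvious — holds.
(a) no remedial action — holds.
(b) during posted hours — satisfied.
(3): T OR T → true.
Overall: T AND T AND T → true.

Yes — liable.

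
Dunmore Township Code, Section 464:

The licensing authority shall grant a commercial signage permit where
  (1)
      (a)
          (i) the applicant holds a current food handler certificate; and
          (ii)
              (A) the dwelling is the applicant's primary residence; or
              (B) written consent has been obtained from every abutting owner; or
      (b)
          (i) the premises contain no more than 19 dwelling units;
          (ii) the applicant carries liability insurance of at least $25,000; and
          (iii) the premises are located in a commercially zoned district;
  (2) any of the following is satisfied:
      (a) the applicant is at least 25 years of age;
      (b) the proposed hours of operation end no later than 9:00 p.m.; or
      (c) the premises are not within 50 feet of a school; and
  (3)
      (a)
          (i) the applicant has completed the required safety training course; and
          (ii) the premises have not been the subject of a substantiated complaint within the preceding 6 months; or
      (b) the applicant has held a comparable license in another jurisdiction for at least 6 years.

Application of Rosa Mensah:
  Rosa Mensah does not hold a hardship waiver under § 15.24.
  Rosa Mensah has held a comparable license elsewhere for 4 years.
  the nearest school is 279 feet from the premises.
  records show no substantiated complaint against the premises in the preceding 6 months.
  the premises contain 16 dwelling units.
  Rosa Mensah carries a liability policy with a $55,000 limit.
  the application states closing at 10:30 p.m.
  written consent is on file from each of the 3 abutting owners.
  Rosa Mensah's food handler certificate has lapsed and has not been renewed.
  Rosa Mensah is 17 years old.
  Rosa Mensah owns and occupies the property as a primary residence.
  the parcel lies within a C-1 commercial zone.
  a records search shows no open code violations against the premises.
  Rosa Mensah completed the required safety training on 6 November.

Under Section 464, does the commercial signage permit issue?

Yes — granted.

(i) food handler cert. — fails.
(A) primary residence — holds.
(B) all abutters consent — satisfied.
(ii): T OR T → true.
(a): F AND T → false.
(i) ≤ 19 units — satisfied.
(ii) insurance ≥ $25,000 — satisfied.
(iii) commercially zoned — holds.
(b) = T AND T AND T = true.
So (1) is satisfied (F OR T).
(a) age ≥ 25 — fails.
(b) closes by 9 p.m. — not satisfied.
(c) ≥50 ft from school — satisfied.
(2): F OR F OR T → true.
(i) safety training — holds.
(ii) no complaint in 6 mo. — met.
So (a) is satisfied (T AND T).
(b) prior license ≥ 6 yr — not satisfied.
(3) = T OR F = true.
Overall = T AND T AND T = true.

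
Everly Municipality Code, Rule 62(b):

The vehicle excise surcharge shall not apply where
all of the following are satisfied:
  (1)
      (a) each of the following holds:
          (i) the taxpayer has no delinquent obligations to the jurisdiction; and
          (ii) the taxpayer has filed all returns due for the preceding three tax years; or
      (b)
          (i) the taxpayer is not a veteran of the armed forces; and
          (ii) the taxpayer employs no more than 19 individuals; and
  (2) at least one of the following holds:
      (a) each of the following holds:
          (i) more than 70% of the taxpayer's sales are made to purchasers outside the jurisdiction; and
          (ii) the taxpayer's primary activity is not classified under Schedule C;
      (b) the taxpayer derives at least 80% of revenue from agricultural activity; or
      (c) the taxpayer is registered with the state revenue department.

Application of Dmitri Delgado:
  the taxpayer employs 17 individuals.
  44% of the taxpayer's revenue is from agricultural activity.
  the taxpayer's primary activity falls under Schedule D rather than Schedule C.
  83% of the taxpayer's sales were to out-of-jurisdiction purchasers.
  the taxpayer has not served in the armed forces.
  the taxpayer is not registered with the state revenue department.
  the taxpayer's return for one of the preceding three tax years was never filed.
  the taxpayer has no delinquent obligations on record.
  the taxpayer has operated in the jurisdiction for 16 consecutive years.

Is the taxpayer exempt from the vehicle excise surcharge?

(i) no delinquency — holds.
(ii) returns current — not met.
So (a) is not satisfied (T AND F).
(i) not (veteran) — satisfied.
(ii) ≤ 19 employees — holds.
(b) = T AND T = true.
(1): F OR T → true.
(i) >70% out-of-jur. sales — satisfied.
(ii) not (Schedule C activity) — met.
(a) = T AND T = true.
(b) ≥80% agricultural — not satisfied.
(c) state-registered — not satisfied.
So (2) is satisfied (T OR F OR F).
Overall: T AND T → true.

Yes — exempt.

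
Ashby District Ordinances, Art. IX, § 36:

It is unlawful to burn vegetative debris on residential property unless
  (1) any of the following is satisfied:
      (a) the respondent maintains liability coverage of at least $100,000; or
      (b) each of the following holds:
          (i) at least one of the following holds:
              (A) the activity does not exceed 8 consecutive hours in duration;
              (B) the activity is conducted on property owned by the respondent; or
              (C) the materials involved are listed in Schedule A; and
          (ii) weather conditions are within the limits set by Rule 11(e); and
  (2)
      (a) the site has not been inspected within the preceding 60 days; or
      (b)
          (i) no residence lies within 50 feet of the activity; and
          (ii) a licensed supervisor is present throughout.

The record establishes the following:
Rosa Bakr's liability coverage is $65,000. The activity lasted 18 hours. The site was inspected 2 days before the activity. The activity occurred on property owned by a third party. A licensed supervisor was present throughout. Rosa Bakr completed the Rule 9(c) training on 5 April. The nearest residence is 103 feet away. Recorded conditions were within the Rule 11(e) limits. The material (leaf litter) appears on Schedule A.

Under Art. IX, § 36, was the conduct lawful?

(a) coverage ≥ $100,000 — not met.
(A) ≤ 8 hrs duration — fails.
(B) own property — not satisfied.
(C) Schedule A material — satisfied.
(i) = F OR F OR T = true.
(ii) weather ok — holds.
(b) = T AND T = true.
(1) = F OR T = true.
(a) not (site inspected) — not satisfied.
(i) no residence in 50 ft — holds.
(ii) supervisor present — met.
So (b) is satisfied (T AND T).
(2) = F OR T = true.
So Overall is satisfied (T AND T).

Yes — lawful.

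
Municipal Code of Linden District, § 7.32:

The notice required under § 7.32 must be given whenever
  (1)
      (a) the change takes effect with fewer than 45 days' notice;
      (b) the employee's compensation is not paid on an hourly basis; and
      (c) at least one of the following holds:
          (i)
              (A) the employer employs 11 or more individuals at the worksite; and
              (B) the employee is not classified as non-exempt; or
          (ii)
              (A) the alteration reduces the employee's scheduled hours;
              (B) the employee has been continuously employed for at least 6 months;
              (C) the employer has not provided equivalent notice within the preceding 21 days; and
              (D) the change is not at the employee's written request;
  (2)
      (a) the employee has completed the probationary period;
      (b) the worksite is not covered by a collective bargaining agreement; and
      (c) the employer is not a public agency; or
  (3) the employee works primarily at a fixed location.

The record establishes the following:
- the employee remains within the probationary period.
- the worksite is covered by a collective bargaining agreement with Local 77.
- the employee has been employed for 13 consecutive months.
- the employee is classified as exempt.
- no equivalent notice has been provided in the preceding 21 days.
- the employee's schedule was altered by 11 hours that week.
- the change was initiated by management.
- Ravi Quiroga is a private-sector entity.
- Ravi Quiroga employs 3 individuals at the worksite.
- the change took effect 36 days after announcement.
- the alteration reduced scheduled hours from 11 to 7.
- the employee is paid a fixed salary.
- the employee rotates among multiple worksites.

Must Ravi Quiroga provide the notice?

(a) < 45 days' notice — satisfied.
(b) not (hourly-paid) — met.
(A) ≥ 11 at site — not met.
(B) not (non-exempt) — satisfied.
(i) = F AND T = false.
(A) hours reduced — satisfied.
(B) tenure ≥ 6 mo. — satisfied.
(C) no recent notice — satisfied.
(D) not employee-requested — satisfied.
(ii): T AND T AND T AND T → true.
So (c) is satisfied (F OR T).
(1): T AND T AND T → true.
(a) past probation — not met.
(b) no CBA — fails.
(c) not (public agency) — satisfied.
(2) = F AND F AND T = false.
(3) fixed location — fails.
Overall: T OR F OR F → true.

Yes — required.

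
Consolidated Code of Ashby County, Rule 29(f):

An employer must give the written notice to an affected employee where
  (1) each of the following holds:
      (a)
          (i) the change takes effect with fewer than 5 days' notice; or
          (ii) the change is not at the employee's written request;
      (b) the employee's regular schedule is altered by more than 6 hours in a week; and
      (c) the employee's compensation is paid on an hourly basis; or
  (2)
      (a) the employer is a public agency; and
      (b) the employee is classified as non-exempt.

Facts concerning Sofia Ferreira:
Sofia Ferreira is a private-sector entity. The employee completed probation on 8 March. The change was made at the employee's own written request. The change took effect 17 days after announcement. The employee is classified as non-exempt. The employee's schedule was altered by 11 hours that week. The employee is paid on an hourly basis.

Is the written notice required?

(i) < 5 days' notice — not met.
(ii) not employee-requested — not satisfied.
(a) = F OR F = false.
(b) schedule shift > 6h — holds.
(c) hourly-paid — holds.
(1): F AND T AND T → false.
(a) public agency — not satisfied.
(b) non-exempt — holds.
(2) = F AND T = false.
Overall = F OR F = false.

No — not required.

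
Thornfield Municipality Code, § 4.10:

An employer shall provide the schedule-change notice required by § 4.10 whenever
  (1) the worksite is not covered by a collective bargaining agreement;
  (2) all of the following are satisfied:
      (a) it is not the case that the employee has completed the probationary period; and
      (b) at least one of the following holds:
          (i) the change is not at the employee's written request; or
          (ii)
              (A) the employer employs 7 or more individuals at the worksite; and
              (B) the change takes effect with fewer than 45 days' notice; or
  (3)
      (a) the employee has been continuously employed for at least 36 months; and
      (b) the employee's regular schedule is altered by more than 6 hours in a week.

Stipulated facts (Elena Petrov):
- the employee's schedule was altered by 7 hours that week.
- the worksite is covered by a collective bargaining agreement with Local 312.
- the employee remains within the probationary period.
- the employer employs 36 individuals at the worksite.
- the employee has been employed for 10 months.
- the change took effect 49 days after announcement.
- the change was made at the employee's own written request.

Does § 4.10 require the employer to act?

(1) no CBA — not satisfied.
(a) not (past probation) — satisfied.
(i) not employee-requested — fails.
(A) ≥ 7 at site — holds.
(B) < 45 days' notice — not satisfied.
So (ii) is not satisfied (T AND F).
(b): F OR F → false.
So (2) is not satisfied (T AND F).
(a) tenure ≥ 36 mo. — not satisfied.
(b) schedule shift > 6h — holds.
(3): F AND T → false.
So Overall is not satisfied (F OR F OR F).

No — not required.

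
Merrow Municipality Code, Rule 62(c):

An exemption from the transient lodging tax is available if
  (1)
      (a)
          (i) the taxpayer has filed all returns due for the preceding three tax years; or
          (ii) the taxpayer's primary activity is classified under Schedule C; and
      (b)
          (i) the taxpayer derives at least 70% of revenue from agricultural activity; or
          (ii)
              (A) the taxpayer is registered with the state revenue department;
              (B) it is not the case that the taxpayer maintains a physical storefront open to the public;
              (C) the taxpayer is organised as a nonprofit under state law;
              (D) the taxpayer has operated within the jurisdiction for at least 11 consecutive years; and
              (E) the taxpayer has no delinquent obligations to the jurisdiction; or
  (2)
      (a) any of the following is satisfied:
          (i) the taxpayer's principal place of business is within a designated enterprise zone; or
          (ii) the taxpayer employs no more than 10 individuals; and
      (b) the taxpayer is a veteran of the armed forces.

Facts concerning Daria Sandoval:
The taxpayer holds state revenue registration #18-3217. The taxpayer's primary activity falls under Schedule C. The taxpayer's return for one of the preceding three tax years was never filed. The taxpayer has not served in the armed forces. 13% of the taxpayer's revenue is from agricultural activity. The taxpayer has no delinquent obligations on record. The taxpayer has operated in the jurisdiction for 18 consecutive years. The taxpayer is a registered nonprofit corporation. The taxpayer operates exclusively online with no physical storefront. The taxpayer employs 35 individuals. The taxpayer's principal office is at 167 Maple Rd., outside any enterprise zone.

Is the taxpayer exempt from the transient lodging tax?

Yes — exempt.

(i) returns current — fails.
(ii) Schedule C activity — satisfied.
So (a) is satisfied (F OR T).
(i) ≥70% agricultural — fails.
(A) state-registered — holds.
(B) not (has storefront) — satisfied.
(C) nonprofit — satisfied.
(D) ≥ 11 yrs in jurisdiction — met.
(E) no delinquency — met.
(ii): T AND T AND T AND T AND T → true.
(b) = F OR T = true.
(1) = T AND T = true.
(i) in enterprise zone — not satisfied.
(ii) ≤ 10 employees — fails.
(a): F OR F → false.
(b) veteran — not satisfied.
(2) = F AND F = false.
So Overall is satisfied (T OR F).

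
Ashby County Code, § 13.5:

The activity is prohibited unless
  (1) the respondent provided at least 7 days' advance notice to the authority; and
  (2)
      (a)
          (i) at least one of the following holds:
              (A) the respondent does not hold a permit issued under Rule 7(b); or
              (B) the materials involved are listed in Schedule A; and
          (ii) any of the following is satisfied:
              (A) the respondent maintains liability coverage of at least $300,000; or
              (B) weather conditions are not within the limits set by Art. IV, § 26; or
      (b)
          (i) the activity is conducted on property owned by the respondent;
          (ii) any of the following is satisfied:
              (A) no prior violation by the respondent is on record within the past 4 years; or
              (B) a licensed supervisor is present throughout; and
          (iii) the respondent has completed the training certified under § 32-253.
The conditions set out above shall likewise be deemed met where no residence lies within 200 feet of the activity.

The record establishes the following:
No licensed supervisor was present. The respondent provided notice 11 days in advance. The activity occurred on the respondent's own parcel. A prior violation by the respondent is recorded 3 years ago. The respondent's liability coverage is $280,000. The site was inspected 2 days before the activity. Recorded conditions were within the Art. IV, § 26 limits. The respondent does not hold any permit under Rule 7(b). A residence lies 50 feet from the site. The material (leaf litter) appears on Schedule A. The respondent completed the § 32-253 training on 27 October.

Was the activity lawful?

No — unlawful.

(1) ≥7 days' notice — holds.
(A) not (holds permit) — met.
(B) Schedule A material — met.
(i) = T OR T = true.
(A) coverage ≥ $300,000 — not met.
(B) not (weather ok) — fails.
(ii): F OR F → false.
(a) = T AND F = false.
(i) own property — satisfied.
(A) no prior violation — not met.
(B) supervisor present — fails.
So (ii) is not satisfied (F OR F).
(iii) training certified — holds.
So (b) is not satisfied (T AND F AND T).
(2) = F OR F = false.
Overall: T AND F → false.
Exception (no residence in 200 ft) — not satisfied.
Result: main false OR exception false → false.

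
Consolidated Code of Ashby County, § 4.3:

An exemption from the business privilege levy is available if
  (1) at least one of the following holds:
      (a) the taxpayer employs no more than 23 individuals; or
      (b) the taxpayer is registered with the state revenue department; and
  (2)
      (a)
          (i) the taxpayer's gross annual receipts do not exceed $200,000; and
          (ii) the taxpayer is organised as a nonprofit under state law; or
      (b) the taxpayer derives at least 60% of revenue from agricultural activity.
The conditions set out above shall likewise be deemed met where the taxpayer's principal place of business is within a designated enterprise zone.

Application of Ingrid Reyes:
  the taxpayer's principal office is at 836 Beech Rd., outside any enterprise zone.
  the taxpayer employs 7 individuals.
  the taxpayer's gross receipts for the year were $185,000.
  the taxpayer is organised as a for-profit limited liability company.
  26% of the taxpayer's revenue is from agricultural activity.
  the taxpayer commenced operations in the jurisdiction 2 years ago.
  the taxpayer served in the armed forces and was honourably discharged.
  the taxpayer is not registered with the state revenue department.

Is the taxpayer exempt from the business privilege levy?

(a) ≤ 23 employees — satisfied.
(b) state-registered — not satisfied.
(1) = T OR F = true.
(i) receipts ≤ $200,000 — met.
(ii) nonprofit — not satisfied.
So (a) is not satisfied (T AND F).
(b) ≥60% agricultural — not met.
(2): F OR F → false.
Overall = T AND F = false.
Exception (in enterprise zone) — not satisfied.
Result: main false OR exception false → false.

No — not exempt.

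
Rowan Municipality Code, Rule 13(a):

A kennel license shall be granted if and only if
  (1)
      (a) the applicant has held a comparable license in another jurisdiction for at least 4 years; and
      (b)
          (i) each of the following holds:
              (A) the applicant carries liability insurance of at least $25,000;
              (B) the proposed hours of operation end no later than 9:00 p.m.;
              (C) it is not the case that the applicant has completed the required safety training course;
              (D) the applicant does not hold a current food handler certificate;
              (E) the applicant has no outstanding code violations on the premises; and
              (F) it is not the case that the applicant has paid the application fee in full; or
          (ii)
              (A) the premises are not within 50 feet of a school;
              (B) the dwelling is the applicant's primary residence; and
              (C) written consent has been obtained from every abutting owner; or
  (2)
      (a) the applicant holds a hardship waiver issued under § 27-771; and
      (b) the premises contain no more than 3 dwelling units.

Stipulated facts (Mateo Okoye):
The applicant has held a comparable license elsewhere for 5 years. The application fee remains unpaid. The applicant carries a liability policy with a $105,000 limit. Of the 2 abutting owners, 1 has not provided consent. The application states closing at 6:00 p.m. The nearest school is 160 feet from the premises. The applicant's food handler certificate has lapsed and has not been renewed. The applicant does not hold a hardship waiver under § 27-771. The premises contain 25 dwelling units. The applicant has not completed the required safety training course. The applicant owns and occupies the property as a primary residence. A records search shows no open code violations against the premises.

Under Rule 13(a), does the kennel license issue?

(a) prior license ≥ 4 yr — met.
(A) insurance ≥ $25,000 — holds.
(B) closes by 9 p.m. — satisfied.
(C) not (safety training) — satisfied.
(D) not (food handler cert.) — holds.
(E) no code violations — holds.
(F) not (fee paid) — met.
So (i) is satisfied (T AND T AND T AND T AND T AND T).
(A) ≥50 ft from school — met.
(B) primary residence — satisfied.
(C) all abutters consent — not satisfied.
(ii): T AND T AND F → false.
(b) = T OR F = true.
So (1) is satisfied (T AND T).
(a) hardship waiver — not satisfied.
(b) ≤ 3 units — not satisfied.
(2) = F AND F = false.
Overall = T OR F = true.

Yes — granted.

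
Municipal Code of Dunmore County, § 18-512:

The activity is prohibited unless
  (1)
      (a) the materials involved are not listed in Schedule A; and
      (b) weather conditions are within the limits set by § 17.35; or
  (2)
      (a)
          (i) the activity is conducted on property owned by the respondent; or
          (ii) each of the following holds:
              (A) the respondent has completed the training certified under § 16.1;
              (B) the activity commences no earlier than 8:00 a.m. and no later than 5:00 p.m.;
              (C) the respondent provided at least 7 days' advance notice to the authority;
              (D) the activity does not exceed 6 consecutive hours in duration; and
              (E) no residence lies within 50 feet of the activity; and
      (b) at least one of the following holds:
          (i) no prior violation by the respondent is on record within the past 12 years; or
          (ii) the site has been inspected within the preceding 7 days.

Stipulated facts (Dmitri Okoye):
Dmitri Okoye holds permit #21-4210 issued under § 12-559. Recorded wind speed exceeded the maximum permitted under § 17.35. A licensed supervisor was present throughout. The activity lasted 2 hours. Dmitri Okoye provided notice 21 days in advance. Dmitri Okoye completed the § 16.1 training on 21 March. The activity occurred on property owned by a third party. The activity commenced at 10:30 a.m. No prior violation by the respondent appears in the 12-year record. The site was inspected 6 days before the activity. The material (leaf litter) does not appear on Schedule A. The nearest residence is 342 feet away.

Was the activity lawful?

(a) not (Schedule A material) — met.
(b) weather ok — not met.
(1): T AND F → false.
(i) own property — fails.
(A) training certified — holds.
(B) start within hours — holds.
(C) ≥7 days' notice — met.
(D) ≤ 6 hrs duration — met.
(E) no residence in 50 ft — met.
(ii) = T AND T AND T AND T AND T = true.
(a): F OR T → true.
(i) no prior violation — holds.
(ii) site inspected — satisfied.
(b): T OR T → true.
(2) = T AND T = true.
Overall: F OR T → true.

Yes — lawful.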